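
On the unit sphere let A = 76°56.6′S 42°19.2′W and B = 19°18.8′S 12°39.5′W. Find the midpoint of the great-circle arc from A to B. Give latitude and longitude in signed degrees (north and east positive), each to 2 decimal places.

The central angle between A and B is δ = 1.0386 rad.
With f = 0.5, the slerp weights are sin((1−f)δ)/sin δ = 0.5759 and sin(fδ)/sin δ = 0.5759.
Weighted sum of the unit vectors: (0.5759)·(0.1670,-0.1521,-0.9741) + (0.5759)·(0.9208,-0.2068,-0.3307) = (0.6265, -0.2067, -0.7515).
Converting back: φ = atan2(z, √(x²+y²)) = -48.72°, λ = atan2(y, x) = -18.26°.

-48.72°, -18.26°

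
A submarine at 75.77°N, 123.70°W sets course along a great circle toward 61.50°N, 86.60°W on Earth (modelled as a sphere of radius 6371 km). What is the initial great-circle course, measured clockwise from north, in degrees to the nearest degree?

118°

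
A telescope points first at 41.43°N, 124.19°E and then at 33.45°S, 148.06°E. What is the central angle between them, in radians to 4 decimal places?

1.3619 rad

In radians: φ₁ = 0.7231, φ₂ = -0.5838, Δλ = 23.870° = 0.4166 rad.
Haversine: a = sin²(Δφ/2) + cos φ₁ cos φ₂ sin²(Δλ/2) = 0.3696 + (0.7498)(0.8344)(0.0428) = 0.39633.
Central angle c = 2·arcsin(√a) = 1.36195 rad.
So the angular separation is 1.3619 rad.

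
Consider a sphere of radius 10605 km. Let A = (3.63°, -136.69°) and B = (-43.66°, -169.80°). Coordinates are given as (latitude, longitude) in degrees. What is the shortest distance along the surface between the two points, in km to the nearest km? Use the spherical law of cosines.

10341 km

Let φ₁ = 0.0634 rad, φ₂ = -0.7620 rad, and Δλ = -0.5779 rad.
cos c = sin φ₁ sin φ₂ + cos φ₁ cos φ₂ cos Δλ = (0.0633)(-0.6904) + (0.9980)(0.7234)(0.8376) = 0.56105,
so c = arccos(0.56105) = 0.97514 rad.
Distance = R·c = 10605 × 0.9751 ≈ 10341 km.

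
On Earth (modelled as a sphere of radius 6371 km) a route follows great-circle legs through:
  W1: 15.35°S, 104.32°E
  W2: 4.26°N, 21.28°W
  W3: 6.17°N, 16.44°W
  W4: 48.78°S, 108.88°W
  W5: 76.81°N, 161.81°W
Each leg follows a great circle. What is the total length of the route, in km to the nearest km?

39670 km

Leg W1→W2: central angle 2.1889 rad, distance 13945.3 km.
Leg W2→W3: central angle 0.0905 rad, distance 576.5 km.
Leg W3→W4: central angle 1.6797 rad, distance 10701.7 km.
Leg W4→W5: central angle 2.2675 rad, distance 14446.3 km.
Total: 13945.3 + 576.5 + 10701.7 + 14446.3 ≈ 39670 km.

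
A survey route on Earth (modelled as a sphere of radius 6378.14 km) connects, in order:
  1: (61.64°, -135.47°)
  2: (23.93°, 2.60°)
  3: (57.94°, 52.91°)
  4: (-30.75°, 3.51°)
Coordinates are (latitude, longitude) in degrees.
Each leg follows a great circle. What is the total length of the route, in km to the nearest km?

26169 km

Leg 1→2: central angle 1.5369 rad, distance 9802.3 km.
Leg 2→3: central angle 0.8584 rad, distance 5475.3 km.
Leg 3→4: central angle 1.7077 rad, distance 10891.8 km.
Total: 9802.3 + 5475.3 + 10891.8 ≈ 26169 km.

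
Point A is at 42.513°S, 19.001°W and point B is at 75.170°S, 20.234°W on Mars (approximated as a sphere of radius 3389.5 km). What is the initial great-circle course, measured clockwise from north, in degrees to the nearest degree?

181°

With φ₁ = -0.7420, φ₂ = -1.3120, Δλ = -0.0215 rad, the forward-azimuth formula gives
θ = atan2( sin Δλ cos φ₂ , cos φ₁ sin φ₂ − sin φ₁ cos φ₂ cos Δλ ) = atan2(-0.0055, -0.5396) = -179.42°.
Adding 360° brings this into [0°, 360°): 181°.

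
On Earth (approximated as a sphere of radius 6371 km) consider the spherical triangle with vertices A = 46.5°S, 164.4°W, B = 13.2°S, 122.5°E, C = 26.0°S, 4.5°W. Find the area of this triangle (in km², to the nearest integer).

Side lengths (central angles): a = 2.0114, b = 1.8370, c = 1.2020 rad; semiperimeter s = 2.5252.
By l'Huilier's theorem, tan(E/4) = √[tan(s/2) tan((s−a)/2) tan((s−b)/2) tan((s−c)/2)], giving spherical excess E = 1.7897 rad.
Area = E·R² = 1.7897 × (6371)² ≈ 72642688 km².

72642688 km²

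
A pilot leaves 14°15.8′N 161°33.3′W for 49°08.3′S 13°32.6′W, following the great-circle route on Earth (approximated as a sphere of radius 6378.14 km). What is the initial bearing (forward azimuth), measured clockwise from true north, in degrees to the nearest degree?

With φ₁ = 0.2489, φ₂ = -0.8576, Δλ = 2.5833 rad, the forward-azimuth formula gives
θ = atan2( sin Δλ cos φ₂ , cos φ₁ sin φ₂ − sin φ₁ cos φ₂ cos Δλ ) = atan2(0.3466, -0.5963) = 149.83°.
So the initial bearing is 150°.

150°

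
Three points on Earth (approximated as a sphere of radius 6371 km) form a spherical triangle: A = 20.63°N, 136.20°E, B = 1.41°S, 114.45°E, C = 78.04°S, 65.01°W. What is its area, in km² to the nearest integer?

23315771 km²

Side lengths (central angles): a = 1.7549, b = 2.1241, c = 0.5349 rad; semiperimeter s = 2.2070.
By l'Huilier's theorem, tan(E/4) = √[tan(s/2) tan((s−a)/2) tan((s−b)/2) tan((s−c)/2)], giving spherical excess E = 0.5744 rad.
Area = E·R² = 0.5744 × (6371)² ≈ 23315771 km².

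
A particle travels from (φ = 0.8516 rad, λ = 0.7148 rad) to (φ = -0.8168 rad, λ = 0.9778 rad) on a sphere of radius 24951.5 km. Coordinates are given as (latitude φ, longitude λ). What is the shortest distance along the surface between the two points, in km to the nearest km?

Let φ₁ = 0.8516 rad, φ₂ = -0.8168 rad, and Δλ = 0.2630 rad.
cos c = sin φ₁ sin φ₂ + cos φ₁ cos φ₂ cos Δλ = (0.7523)(-0.7290) + (0.6588)(0.6846)(0.9656) = -0.11296,
so c = arccos(-0.11296) = 1.68399 rad.
Distance = R·c = 24951.5 × 1.6840 ≈ 42018 km.

42018 km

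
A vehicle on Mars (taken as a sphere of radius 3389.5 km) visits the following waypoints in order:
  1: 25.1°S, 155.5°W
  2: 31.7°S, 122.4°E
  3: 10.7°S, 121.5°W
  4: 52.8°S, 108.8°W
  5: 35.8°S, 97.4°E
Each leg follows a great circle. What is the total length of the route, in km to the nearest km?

18240 km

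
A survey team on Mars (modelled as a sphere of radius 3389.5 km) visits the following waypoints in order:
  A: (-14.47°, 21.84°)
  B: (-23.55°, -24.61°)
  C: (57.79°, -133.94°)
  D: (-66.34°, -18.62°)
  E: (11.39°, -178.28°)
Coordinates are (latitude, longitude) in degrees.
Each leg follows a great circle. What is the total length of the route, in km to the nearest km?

25913 km

Leg A→B: central angle 0.7793 rad, distance 2641.4 km.
Leg B→C: central angle 2.0942 rad, distance 7098.2 km.
Leg C→D: central angle 2.6189 rad, distance 8876.7 km.
Leg D→E: central angle 2.1529 rad, distance 7297.2 km.
Total: 2641.4 + 7098.2 + 8876.7 + 7297.2 ≈ 25913 km.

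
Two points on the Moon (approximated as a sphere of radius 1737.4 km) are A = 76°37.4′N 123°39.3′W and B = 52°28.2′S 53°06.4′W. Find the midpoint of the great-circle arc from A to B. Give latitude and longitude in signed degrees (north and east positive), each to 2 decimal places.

14.02°, -70.74°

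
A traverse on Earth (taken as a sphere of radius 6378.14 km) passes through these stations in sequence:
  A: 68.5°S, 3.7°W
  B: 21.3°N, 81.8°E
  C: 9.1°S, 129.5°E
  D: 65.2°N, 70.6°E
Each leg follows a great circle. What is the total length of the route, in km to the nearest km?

27821 km

Leg A→B: central angle 1.8872 rad, distance 12037.1 km.
Leg B→C: central angle 0.9744 rad, distance 6214.6 km.
Leg C→D: central angle 1.5004 rad, distance 9569.6 km.
Total: 12037.1 + 6214.6 + 9569.6 ≈ 27821 km.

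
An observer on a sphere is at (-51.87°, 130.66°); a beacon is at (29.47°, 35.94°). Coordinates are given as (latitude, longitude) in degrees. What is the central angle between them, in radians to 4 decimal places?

2.0166 rad

With latitudes φ₁ = -51.870°, φ₂ = 29.470° and longitude difference Δλ = -94.720°:
cos c = sin φ₁ sin φ₂ + cos φ₁ cos φ₂ cos Δλ = (-0.7866)(0.4920) + (0.6174)(0.8706)(-0.0823) = -0.43122,
so c = arccos(-0.43122) = 2.01664 rad.
So the angular separation is 2.0166 rad.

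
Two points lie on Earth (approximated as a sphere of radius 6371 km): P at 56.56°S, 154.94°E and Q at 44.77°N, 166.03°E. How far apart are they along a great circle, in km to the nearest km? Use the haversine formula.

11315 km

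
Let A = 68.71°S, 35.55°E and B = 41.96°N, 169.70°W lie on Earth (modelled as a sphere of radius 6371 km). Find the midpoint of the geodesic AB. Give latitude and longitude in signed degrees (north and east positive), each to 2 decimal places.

-30.70°, 169.84°

Central angle δ = 2.6203 rad. Interpolating on the sphere with fraction f = 0.5:
P = [sin((1−f)δ)·A + sin(fδ)·B] / sin δ = 1.9402·A + 1.9402·B in Cartesian coordinates,
giving P = (-0.8464, 0.1516, -0.5106), i.e. latitude -30.70°, longitude 169.84°.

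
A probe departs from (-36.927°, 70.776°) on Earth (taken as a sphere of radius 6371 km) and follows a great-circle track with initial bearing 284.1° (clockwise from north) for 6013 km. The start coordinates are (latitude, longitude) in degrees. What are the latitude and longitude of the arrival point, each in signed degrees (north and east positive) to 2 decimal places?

Angular distance δ = d/R = 6013/6371 = 0.94381 rad; initial bearing θ = 4.9585 rad.
sin φ₂ = sin φ₁ cos δ + cos φ₁ sin δ cos θ = (-0.6008)(0.5867) + (0.7994)(0.8098)(0.2436) = -0.1948, so φ₂ = -11.23°.
Δλ = atan2(sin θ sin δ cos φ₁, cos δ − sin φ₁ sin φ₂) = atan2(-0.6279, 0.4697) = -53.201°.
λ₂ = 70.776° − 53.201° = 17.58°.

-11.23°, 17.58°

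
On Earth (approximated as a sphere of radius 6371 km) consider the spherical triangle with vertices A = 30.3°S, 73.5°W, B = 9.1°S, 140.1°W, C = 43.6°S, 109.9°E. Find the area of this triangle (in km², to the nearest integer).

57981691 km²

Side lengths (central angles): a = 1.7067, b = 1.8506, c = 1.1391 rad; semiperimeter s = 2.3482.
By l'Huilier's theorem, tan(E/4) = √[tan(s/2) tan((s−a)/2) tan((s−b)/2) tan((s−c)/2)], giving spherical excess E = 1.4285 rad.
Area = E·R² = 1.4285 × (6371)² ≈ 57981691 km².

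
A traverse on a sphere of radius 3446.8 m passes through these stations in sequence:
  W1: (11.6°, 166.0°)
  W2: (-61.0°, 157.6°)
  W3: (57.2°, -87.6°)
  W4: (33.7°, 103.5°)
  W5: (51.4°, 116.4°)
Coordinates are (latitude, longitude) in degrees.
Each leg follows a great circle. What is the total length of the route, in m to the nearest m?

19807 m

Leg W1→W2: central angle 1.2724 rad, distance 4385.9 m.
Leg W2→W3: central angle 2.5780 rad, distance 8885.8 m.
Leg W3→W4: central angle 1.5467 rad, distance 5331.0 m.
Leg W4→W5: central angle 0.3494 rad, distance 1204.5 m.
Total: 4385.9 + 8885.8 + 5331.0 + 1204.5 ≈ 19807 m.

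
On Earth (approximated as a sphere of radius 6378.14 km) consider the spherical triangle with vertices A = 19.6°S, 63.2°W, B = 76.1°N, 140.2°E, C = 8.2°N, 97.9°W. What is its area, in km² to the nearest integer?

28317408 km²

Side lengths (central angles): a = 1.5580, b = 0.7688, c = 2.1333 rad; semiperimeter s = 2.2301.
By l'Huilier's theorem, tan(E/4) = √[tan(s/2) tan((s−a)/2) tan((s−b)/2) tan((s−c)/2)], giving spherical excess E = 0.6961 rad.
Area = E·R² = 0.6961 × (6378.14)² ≈ 28317408 km².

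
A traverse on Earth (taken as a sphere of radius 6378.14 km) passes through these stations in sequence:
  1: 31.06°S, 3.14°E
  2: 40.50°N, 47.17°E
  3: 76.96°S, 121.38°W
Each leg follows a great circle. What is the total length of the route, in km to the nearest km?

Leg 1→2: central angle 1.4371 rad, distance 9166.3 km.
Leg 2→3: central angle 2.4995 rad, distance 15942.3 km.
Total: 9166.3 + 15942.3 ≈ 25109 km.

25109 km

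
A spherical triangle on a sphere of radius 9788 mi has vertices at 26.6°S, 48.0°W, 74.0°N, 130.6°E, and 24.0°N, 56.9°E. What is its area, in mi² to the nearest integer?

196604483 mi²

Side lengths (central angles): a = 1.0909, b = 1.9738, c = 2.3142 rad; semiperimeter s = 2.6895.
By l'Huilier's theorem, tan(E/4) = √[tan(s/2) tan((s−a)/2) tan((s−b)/2) tan((s−c)/2)], giving spherical excess E = 2.0521 rad.
Area = E·R² = 2.0521 × (9788)² ≈ 196604483 mi².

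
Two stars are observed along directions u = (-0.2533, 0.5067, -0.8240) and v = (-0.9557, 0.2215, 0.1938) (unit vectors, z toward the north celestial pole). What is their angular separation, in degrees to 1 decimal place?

u·v = 0.1946; |u| = 0.9999, |v| = 1.0000.
cos θ = (u·v)/(|u||v|) = 0.1946, so θ = 78.8°.

78.8°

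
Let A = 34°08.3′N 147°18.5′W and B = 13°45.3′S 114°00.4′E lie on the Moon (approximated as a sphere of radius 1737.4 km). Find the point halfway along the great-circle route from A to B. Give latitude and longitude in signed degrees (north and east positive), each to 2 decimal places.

Central angle δ = 1.8285 rad. Interpolating on the sphere with fraction f = 0.5:
P = [sin((1−f)δ)·A + sin(fδ)·B] / sin δ = 0.8191·A + 0.8191·B in Cartesian coordinates,
giving P = (-0.8943, 0.3606, 0.2649), i.e. latitude 15.36°, longitude 158.04°.

15.36°, 158.04°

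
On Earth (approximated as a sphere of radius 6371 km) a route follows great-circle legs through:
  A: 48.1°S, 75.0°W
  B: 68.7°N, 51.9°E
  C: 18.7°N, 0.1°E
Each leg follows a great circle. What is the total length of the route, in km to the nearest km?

Leg A→B: central angle 2.5665 rad, distance 16351.0 km.
Leg B→C: central angle 1.0339 rad, distance 6586.8 km.
Total: 16351.0 + 6586.8 ≈ 22938 km.

22938 km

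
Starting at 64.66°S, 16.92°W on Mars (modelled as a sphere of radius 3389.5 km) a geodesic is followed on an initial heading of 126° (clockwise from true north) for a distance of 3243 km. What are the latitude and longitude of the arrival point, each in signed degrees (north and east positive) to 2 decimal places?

Angular distance δ = d/R = 3243/3389.5 = 0.95678 rad; initial bearing θ = 2.1991 rad.
sin φ₂ = sin φ₁ cos δ + cos φ₁ sin δ cos θ = (-0.9038)(0.5762) + (0.4280)(0.8173)(-0.5878) = -0.7263, so φ₂ = -46.58°.
Δλ = atan2(sin θ sin δ cos φ₁, cos δ − sin φ₁ sin φ₂) = atan2(0.2830, -0.0803) = 105.840°.
λ₂ = -16.920° + 105.840° = 88.92°.

-46.58°, 88.92°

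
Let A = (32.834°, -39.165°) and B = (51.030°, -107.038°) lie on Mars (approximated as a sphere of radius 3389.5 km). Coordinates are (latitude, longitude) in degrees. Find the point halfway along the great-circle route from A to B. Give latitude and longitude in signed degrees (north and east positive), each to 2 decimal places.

47.14°, -67.57°

The central angle between A and B is δ = 0.9013 rad.
With f = 0.5, the slerp weights are sin((1−f)δ)/sin δ = 0.5555 and sin(fδ)/sin δ = 0.5555.
Weighted sum of the unit vectors: (0.5555)·(0.6515,-0.5307,0.5422) + (0.5555)·(-0.1843,-0.6013,0.7775) = (0.2595, -0.6288, 0.7330).
Converting back: φ = atan2(z, √(x²+y²)) = 47.14°, λ = atan2(y, x) = -67.57°.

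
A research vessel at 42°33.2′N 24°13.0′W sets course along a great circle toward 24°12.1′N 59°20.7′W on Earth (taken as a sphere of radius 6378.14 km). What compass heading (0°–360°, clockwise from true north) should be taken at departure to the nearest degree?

249°

With φ₁ = 0.7427, φ₂ = 0.4224, Δλ = -0.6131 rad, the forward-azimuth formula gives
θ = atan2( sin Δλ cos φ₂ , cos φ₁ sin φ₂ − sin φ₁ cos φ₂ cos Δλ ) = atan2(-0.5248, -0.2025) = -111.10°.
Adding 360° brings this into [0°, 360°): 249°.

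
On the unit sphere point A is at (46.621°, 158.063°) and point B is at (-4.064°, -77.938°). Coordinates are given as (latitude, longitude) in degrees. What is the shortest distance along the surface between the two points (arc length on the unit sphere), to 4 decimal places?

In radians: φ₁ = 0.8137, φ₂ = -0.0709, Δλ = 123.999° = 2.1642 rad.
cos c = sin φ₁ sin φ₂ + cos φ₁ cos φ₂ cos Δλ = (0.7268)(-0.0709) + (0.6868)(0.9975)(-0.5592) = -0.43460,
so c = arccos(-0.43460) = 2.02039 rad.
On the unit sphere the arc length equals the central angle: 2.0204.

2.0204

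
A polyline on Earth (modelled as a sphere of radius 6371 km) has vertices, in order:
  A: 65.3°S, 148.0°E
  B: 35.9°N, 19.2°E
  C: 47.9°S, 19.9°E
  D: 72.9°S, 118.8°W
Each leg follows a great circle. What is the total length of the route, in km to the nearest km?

Leg A→B: central angle 2.4111 rad, distance 15360.9 km.
Leg B→C: central angle 1.4626 rad, distance 9318.4 km.
Leg C→D: central angle 0.9751 rad, distance 6212.4 km.
Total: 15360.9 + 9318.4 + 6212.4 ≈ 30892 km.

30892 km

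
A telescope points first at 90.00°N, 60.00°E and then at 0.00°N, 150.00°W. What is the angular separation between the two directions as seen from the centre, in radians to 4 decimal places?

Let φ₁ = 1.5708 rad, φ₂ = 0.0000 rad, and Δλ = 2.6180 rad.
cos c = sin φ₁ sin φ₂ + cos φ₁ cos φ₂ cos Δλ = (1.0000)(0.0000) + (0.0000)(1.0000)(-0.8660) = 0.00000,
so c = arccos(0.00000) = 1.57080 rad.
So the angular separation is 1.5708 rad.

1.5708 rad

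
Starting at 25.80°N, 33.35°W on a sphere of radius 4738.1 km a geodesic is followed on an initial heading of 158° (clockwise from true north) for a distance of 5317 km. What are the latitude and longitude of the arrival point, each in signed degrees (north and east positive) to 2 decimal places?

Angular distance δ = d/R = 5317/4738.1 = 1.12218 rad; initial bearing θ = 2.7576 rad.
sin φ₂ = sin φ₁ cos δ + cos φ₁ sin δ cos θ = (0.4352)(0.4337) + (0.9003)(0.9010)(-0.9272) = -0.5634, so φ₂ = -34.29°.
Δλ = atan2(sin θ sin δ cos φ₁, cos δ − sin φ₁ sin φ₂) = atan2(0.3039, 0.6789) = 24.114°.
λ₂ = -33.350° + 24.114° = -9.24°.

-34.29°, -9.24°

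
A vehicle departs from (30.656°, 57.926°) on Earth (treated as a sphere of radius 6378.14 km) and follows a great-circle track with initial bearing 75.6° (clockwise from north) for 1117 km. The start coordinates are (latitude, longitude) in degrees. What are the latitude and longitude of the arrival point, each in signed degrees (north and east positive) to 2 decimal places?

Angular distance δ = d/R = 1117/6378.14 = 0.17513 rad; initial bearing θ = 1.3195 rad.
sin φ₂ = sin φ₁ cos δ + cos φ₁ sin δ cos θ = (0.5099)(0.9847) + (0.8602)(0.1742)(0.2487) = 0.5394, so φ₂ = 32.64°.
Δλ = atan2(sin θ sin δ cos φ₁, cos δ − sin φ₁ sin φ₂) = atan2(0.1452, 0.7097) = 11.561°.
λ₂ = 57.926° + 11.561° = 69.49°.

32.64°, 69.49°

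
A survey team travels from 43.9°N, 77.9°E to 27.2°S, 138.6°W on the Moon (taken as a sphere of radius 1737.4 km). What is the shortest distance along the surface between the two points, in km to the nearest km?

4437 km

In radians: φ₁ = 0.7662, φ₂ = -0.4747, Δλ = 143.500° = 2.5045 rad.
cos c = sin φ₁ sin φ₂ + cos φ₁ cos φ₂ cos Δλ = (0.6934)(-0.4571) + (0.7206)(0.8894)(-0.8039) = -0.83212,
so c = arccos(-0.83212) = 2.55372 rad.
Distance = R·c = 1737.4 × 2.5537 ≈ 4437 km.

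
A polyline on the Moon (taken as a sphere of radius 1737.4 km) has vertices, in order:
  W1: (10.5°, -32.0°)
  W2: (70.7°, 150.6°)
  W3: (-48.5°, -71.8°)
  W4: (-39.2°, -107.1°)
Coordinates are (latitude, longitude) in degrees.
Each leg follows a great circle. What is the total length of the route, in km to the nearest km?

8366 km

Leg W1→W2: central angle 1.7240 rad, distance 2995.4 km.
Leg W2→W3: central angle 2.6231 rad, distance 4557.5 km.
Leg W3→W4: central angle 0.4681 rad, distance 813.2 km.
Total: 2995.4 + 4557.5 + 813.2 ≈ 8366 km.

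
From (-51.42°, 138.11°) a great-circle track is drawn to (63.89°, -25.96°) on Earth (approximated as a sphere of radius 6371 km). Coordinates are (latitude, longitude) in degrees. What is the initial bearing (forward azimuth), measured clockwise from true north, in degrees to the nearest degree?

Δλ = -164.070° = -2.8636 rad.
y = sin Δλ · cos φ₂ = (-0.2745)(0.4401) = -0.1208
x = cos φ₁ sin φ₂ − sin φ₁ cos φ₂ cos Δλ = (0.6236)(0.8980) − (-0.7817)(0.4401)(-0.9616) = 0.2291
θ = atan2(y, x) = -27.80°; adding 360° gives 332°.

332°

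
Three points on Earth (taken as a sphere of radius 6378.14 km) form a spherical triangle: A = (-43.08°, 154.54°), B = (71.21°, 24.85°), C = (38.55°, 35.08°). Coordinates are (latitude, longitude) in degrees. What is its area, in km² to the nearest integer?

63046517 km²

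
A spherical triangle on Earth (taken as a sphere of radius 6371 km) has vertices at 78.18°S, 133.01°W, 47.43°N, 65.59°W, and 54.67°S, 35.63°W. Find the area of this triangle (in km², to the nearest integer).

34161715 km²

Side lengths (central angles): a = 1.8358, b = 0.6708, c = 2.3018 rad; semiperimeter s = 2.4042.
By l'Huilier's theorem, tan(E/4) = √[tan(s/2) tan((s−a)/2) tan((s−b)/2) tan((s−c)/2)], giving spherical excess E = 0.8416 rad.
Area = E·R² = 0.8416 × (6371)² ≈ 34161715 km².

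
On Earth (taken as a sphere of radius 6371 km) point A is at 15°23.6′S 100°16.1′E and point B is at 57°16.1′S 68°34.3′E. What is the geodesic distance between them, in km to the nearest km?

Let φ₁ = -0.2687 rad, φ₂ = -0.9995 rad, and Δλ = -0.5532 rad.
cos c = sin φ₁ sin φ₂ + cos φ₁ cos φ₂ cos Δλ = (-0.2654)(-0.8412) + (0.9641)(0.5407)(0.8508) = 0.66685,
so c = arccos(0.66685) = 0.84083 rad.
Distance = R·c = 6371 × 0.8408 ≈ 5357 km.

5357 km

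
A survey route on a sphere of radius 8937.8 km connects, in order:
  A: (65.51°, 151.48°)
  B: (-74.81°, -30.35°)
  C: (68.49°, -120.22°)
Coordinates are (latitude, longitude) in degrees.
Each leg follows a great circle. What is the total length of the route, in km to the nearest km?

Leg A→B: central angle 2.9789 rad, distance 26625.1 km.
Leg B→C: central angle 2.6852 rad, distance 23999.4 km.
Total: 26625.1 + 23999.4 ≈ 50625 km.

50625 km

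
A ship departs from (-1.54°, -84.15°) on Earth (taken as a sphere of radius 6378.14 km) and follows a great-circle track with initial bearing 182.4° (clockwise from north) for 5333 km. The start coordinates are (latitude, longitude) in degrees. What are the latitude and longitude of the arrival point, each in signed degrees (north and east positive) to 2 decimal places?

-49.39°, -86.89°

Angular distance δ = d/R = 5333/6378.14 = 0.83614 rad; initial bearing θ = 3.1835 rad.
sin φ₂ = sin φ₁ cos δ + cos φ₁ sin δ cos θ = (-0.0269)(0.6703) + (0.9996)(0.7421)(-0.9991) = -0.7592, so φ₂ = -49.39°.
Δλ = atan2(sin θ sin δ cos φ₁, cos δ − sin φ₁ sin φ₂) = atan2(-0.0311, 0.6499) = -2.736°.
λ₂ = -84.150° − 2.736° = -86.89°.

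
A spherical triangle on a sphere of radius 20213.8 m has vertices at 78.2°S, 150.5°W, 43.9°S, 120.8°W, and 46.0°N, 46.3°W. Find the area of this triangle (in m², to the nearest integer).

353166746 m²

Side lengths (central angles): a = 1.9445, b = 2.4024, c = 0.6322 rad; semiperimeter s = 2.4895.
By l'Huilier's theorem, tan(E/4) = √[tan(s/2) tan((s−a)/2) tan((s−b)/2) tan((s−c)/2)], giving spherical excess E = 0.8643 rad.
Area = E·R² = 0.8643 × (20213.8)² ≈ 353166746 m².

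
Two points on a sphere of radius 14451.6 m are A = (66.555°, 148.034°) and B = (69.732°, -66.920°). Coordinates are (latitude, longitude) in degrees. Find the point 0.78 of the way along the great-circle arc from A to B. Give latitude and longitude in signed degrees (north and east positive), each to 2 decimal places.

77.93°, -82.06°

Central angle δ = 0.7262 rad. Interpolating on the sphere with fraction f = 0.78:
P = [sin((1−f)δ)·A + sin(fδ)·B] / sin δ = 0.2396·A + 0.8081·B in Cartesian coordinates,
giving P = (0.0289, -0.2071, 0.9779), i.e. latitude 77.93°, longitude -82.06°.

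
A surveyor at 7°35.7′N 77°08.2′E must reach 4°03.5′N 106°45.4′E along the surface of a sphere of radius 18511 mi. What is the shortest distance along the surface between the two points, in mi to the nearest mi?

With latitudes φ₁ = 7.595°, φ₂ = 4.058° and longitude difference Δλ = 29.620°:
Haversine: a = sin²(Δφ/2) + cos φ₁ cos φ₂ sin²(Δλ/2) = 0.0010 + (0.9912)(0.9975)(0.0653) = 0.06556.
Central angle c = 2·arcsin(√a) = 0.51784 rad.
Distance = R·c = 18511 × 0.5178 ≈ 9586 mi.

9586 mi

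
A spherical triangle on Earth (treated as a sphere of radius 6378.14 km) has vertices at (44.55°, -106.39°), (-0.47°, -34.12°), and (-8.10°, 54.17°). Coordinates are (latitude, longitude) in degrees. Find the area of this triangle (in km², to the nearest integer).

Side lengths (central angles): a = 1.5401, b = 2.4405, c = 1.3579 rad; semiperimeter s = 2.6693.
By l'Huilier's theorem, tan(E/4) = √[tan(s/2) tan((s−a)/2) tan((s−b)/2) tan((s−c)/2)], giving spherical excess E = 1.7974 rad.
Area = E·R² = 1.7974 × (6378.14)² ≈ 73118407 km².

73118407 km²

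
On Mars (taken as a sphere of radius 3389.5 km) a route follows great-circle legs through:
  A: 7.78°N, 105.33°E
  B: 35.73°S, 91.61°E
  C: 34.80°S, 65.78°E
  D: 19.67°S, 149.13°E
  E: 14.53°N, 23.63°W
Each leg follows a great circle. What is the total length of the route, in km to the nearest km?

Leg A→B: central angle 0.7922 rad, distance 2685.0 km.
Leg B→C: central angle 0.3674 rad, distance 1245.3 km.
Leg C→D: central angle 1.2853 rad, distance 4356.5 km.
Leg D→E: central angle 2.9912 rad, distance 10138.6 km.
Total: 2685.0 + 1245.3 + 4356.5 + 10138.6 ≈ 18425 km.

18425 km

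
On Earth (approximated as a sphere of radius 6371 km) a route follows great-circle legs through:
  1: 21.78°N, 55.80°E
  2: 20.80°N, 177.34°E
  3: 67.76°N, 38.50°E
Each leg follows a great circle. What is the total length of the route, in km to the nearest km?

Leg 1→2: central angle 1.8990 rad, distance 12098.5 km.
Leg 2→3: central angle 1.5084 rad, distance 9610.3 km.
Total: 12098.5 + 9610.3 ≈ 21709 km.

21709 km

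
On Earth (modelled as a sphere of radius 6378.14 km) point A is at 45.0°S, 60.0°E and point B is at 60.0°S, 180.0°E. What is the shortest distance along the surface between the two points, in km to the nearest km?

With latitudes φ₁ = -45.000°, φ₂ = -60.000° and longitude difference Δλ = 120.000°:
cos c = sin φ₁ sin φ₂ + cos φ₁ cos φ₂ cos Δλ = (-0.7071)(-0.8660) + (0.7071)(0.5000)(-0.5000) = 0.43560,
so c = arccos(0.43560) = 1.12010 rad.
Distance = R·c = 6378.14 × 1.1201 ≈ 7144 km.

7144 km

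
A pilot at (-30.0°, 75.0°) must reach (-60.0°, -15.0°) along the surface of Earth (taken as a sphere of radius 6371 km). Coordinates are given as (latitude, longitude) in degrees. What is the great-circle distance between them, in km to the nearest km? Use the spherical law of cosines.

In radians: φ₁ = -0.5236, φ₂ = -1.0472, Δλ = -90.000° = -1.5708 rad.
cos c = sin φ₁ sin φ₂ + cos φ₁ cos φ₂ cos Δλ = (-0.5000)(-0.8660) + (0.8660)(0.5000)(0.0000) = 0.43301,
so c = arccos(0.43301) = 1.12296 rad.
Distance = R·c = 6371 × 1.1230 ≈ 7154 km.

7154 km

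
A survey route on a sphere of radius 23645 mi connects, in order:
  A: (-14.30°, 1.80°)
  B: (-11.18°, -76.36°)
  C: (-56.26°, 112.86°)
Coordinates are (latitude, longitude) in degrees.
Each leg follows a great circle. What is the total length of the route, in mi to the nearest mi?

Leg A→B: central angle 1.3254 rad, distance 31339.1 mi.
Leg B→C: central angle 1.9569 rad, distance 46271.6 mi.
Total: 31339.1 + 46271.6 ≈ 77611 mi.

77611 mi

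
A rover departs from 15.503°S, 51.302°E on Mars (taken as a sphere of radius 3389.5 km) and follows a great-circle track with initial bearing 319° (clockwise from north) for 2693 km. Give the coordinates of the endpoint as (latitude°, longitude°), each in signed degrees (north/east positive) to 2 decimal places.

19.37°, 21.55°

Angular distance δ = d/R = 2693/3389.5 = 0.79451 rad; initial bearing θ = 5.5676 rad.
sin φ₂ = sin φ₁ cos δ + cos φ₁ sin δ cos θ = (-0.2673)(0.7006) + (0.9636)(0.7135)(0.7547) = 0.3316, so φ₂ = 19.37°.
Δλ = atan2(sin θ sin δ cos φ₁, cos δ − sin φ₁ sin φ₂) = atan2(-0.4511, 0.7893) = -29.749°.
λ₂ = 51.302° − 29.749° = 21.55°.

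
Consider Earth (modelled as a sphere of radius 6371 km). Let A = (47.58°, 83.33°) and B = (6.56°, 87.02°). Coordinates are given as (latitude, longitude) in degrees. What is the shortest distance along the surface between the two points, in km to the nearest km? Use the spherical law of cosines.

In radians: φ₁ = 0.8304, φ₂ = 0.1145, Δλ = 3.690° = 0.0644 rad.
cos c = sin φ₁ sin φ₂ + cos φ₁ cos φ₂ cos Δλ = (0.7382)(0.1142) + (0.6746)(0.9935)(0.9979) = 0.75309,
so c = arccos(0.75309) = 0.71805 rad.
Distance = R·c = 6371 × 0.7180 ≈ 4575 km.

4575 km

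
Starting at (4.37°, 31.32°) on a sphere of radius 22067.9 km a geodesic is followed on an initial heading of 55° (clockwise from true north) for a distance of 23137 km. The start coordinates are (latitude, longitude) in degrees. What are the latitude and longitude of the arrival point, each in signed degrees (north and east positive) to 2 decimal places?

Angular distance δ = d/R = 23137/22067.9 = 1.04845 rad; initial bearing θ = 0.9599 rad.
sin φ₂ = sin φ₁ cos δ + cos φ₁ sin δ cos θ = (0.0762)(0.4989) + (0.9971)(0.8666)(0.5736) = 0.5337, so φ₂ = 32.25°.
Δλ = atan2(sin θ sin δ cos φ₁, cos δ − sin φ₁ sin φ₂) = atan2(0.7079, 0.4583) = 57.081°.
λ₂ = 31.320° + 57.081° = 88.40°.

32.25°, 88.40°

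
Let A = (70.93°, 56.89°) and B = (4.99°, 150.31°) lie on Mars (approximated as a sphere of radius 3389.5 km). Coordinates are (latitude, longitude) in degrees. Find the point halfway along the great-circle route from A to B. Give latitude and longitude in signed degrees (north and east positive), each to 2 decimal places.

The central angle between A and B is δ = 1.5080 rad.
With f = 0.5, the slerp weights are sin((1−f)δ)/sin δ = 0.6859 and sin(fδ)/sin δ = 0.6859.
Weighted sum of the unit vectors: (0.6859)·(0.1785,0.2737,0.9451) + (0.6859)·(-0.8654,0.4934,0.0870) = (-0.4712, 0.5262, 0.7079).
Converting back: φ = atan2(z, √(x²+y²)) = 45.07°, λ = atan2(y, x) = 131.85°.

45.07°, 131.85°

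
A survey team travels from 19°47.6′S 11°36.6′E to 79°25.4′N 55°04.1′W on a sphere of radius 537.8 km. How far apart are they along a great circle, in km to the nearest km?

989 km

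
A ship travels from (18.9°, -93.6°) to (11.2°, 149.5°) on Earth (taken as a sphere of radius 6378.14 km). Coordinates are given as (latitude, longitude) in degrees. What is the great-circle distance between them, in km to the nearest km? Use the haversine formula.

12347 km

In radians: φ₁ = 0.3299, φ₂ = 0.1955, Δλ = -116.900° = -2.0403 rad.
Haversine: a = sin²(Δφ/2) + cos φ₁ cos φ₂ sin²(Δλ/2) = 0.0045 + (0.9461)(0.9810)(0.7262) = 0.67849.
Central angle c = 2·arcsin(√a) = 1.93582 rad.
Distance = R·c = 6378.14 × 1.9358 ≈ 12347 km.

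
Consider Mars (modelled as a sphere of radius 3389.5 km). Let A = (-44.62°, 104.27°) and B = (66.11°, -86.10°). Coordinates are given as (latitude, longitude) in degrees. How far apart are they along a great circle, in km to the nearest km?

9334 km

Let φ₁ = -0.7788 rad, φ₂ = 1.1538 rad, and Δλ = 2.9606 rad.
cos c = sin φ₁ sin φ₂ + cos φ₁ cos φ₂ cos Δλ = (-0.7024)(0.9143) + (0.7118)(0.4050)(-0.9837) = -0.92577,
so c = arccos(-0.92577) = 2.75387 rad.
Distance = R·c = 3389.5 × 2.7539 ≈ 9334 km.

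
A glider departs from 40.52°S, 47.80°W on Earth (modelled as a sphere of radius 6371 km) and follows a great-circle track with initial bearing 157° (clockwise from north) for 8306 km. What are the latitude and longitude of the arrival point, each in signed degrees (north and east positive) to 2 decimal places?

-57.82°, 87.15°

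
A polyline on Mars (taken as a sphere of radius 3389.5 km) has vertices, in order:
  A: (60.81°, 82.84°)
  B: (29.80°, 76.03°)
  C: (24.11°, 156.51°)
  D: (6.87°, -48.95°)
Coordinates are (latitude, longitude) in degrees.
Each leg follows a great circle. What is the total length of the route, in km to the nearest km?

Leg A→B: central angle 0.5470 rad, distance 1854.0 km.
Leg B→C: central angle 1.2302 rad, distance 4169.9 km.
Leg C→D: central angle 2.4486 rad, distance 8299.5 km.
Total: 1854.0 + 4169.9 + 8299.5 ≈ 14323 km.

14323 km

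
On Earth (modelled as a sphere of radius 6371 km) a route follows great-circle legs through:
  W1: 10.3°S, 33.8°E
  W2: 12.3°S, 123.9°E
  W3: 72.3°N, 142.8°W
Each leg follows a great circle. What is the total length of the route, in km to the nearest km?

Leg W1→W2: central angle 1.5344 rad, distance 9775.5 km.
Leg W2→W3: central angle 1.7927 rad, distance 11421.0 km.
Total: 9775.5 + 11421.0 ≈ 21197 km.

21197 km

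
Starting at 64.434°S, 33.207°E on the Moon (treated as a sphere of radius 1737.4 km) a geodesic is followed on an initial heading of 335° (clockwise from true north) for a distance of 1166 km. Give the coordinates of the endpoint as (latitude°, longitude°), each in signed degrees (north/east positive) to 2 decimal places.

-27.60°, 15.96°

Angular distance δ = d/R = 1166/1737.4 = 0.67112 rad; initial bearing θ = 5.8469 rad.
sin φ₂ = sin φ₁ cos δ + cos φ₁ sin δ cos θ = (-0.9021)(0.7831) + (0.4316)(0.6219)(0.9063) = -0.4632, so φ₂ = -27.60°.
Δλ = atan2(sin θ sin δ cos φ₁, cos δ − sin φ₁ sin φ₂) = atan2(-0.1134, 0.3653) = -17.250°.
λ₂ = 33.207° − 17.250° = 15.96°.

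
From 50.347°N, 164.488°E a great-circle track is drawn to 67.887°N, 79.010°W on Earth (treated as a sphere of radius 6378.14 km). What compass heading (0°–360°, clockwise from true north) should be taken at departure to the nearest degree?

Δλ = 116.502° = 2.0333 rad.
y = sin Δλ · cos φ₂ = (0.8949)(0.3764) = 0.3369
x = cos φ₁ sin φ₂ − sin φ₁ cos φ₂ cos Δλ = (0.6381)(0.9264) − (0.7699)(0.3764)(-0.4462) = 0.7205
θ = atan2(y, x) = 25.06°, so the bearing is 25°.

25°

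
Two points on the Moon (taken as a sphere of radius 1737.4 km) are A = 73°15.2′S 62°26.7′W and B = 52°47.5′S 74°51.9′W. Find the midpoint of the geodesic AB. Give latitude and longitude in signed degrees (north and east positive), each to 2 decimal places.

The central angle between A and B is δ = 0.3686 rad.
With f = 0.5, the slerp weights are sin((1−f)δ)/sin δ = 0.5086 and sin(fδ)/sin δ = 0.5086.
Weighted sum of the unit vectors: (0.5086)·(0.1333,-0.2555,-0.9576) + (0.5086)·(0.1579,-0.5837,-0.7964) = (0.1481, -0.4268, -0.8921).
Converting back: φ = atan2(z, √(x²+y²)) = -63.14°, λ = atan2(y, x) = -70.86°.

-63.14°, -70.86°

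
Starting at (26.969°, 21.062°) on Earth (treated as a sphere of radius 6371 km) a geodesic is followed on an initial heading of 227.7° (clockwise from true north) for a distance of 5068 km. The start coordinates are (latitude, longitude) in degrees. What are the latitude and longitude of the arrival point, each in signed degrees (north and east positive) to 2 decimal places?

-6.37°, -11.05°

Angular distance δ = d/R = 5068/6371 = 0.79548 rad; initial bearing θ = 3.9741 rad.
sin φ₂ = sin φ₁ cos δ + cos φ₁ sin δ cos θ = (0.4535)(0.6999) + (0.8913)(0.7142)(-0.6730) = -0.1110, so φ₂ = -6.37°.
Δλ = atan2(sin θ sin δ cos φ₁, cos δ − sin φ₁ sin φ₂) = atan2(-0.4708, 0.7503) = -32.109°.
λ₂ = 21.062° − 32.109° = -11.05°.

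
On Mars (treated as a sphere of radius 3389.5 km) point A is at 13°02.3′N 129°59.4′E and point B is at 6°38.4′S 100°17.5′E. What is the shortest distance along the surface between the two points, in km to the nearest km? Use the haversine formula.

2098 km

Let φ₁ = 0.2276 rad, φ₂ = -0.1159 rad, and Δλ = -0.5183 rad.
Haversine: a = sin²(Δφ/2) + cos φ₁ cos φ₂ sin²(Δλ/2) = 0.0292 + (0.9742)(0.9933)(0.0657) = 0.09276.
Central angle c = 2·arcsin(√a) = 0.61895 rad.
Distance = R·c = 3389.5 × 0.6189 ≈ 2098 km.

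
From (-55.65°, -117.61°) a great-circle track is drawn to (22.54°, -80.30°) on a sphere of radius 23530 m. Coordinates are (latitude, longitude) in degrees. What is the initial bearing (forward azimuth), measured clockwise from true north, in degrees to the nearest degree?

Δλ = 37.310° = 0.6512 rad.
y = sin Δλ · cos φ₂ = (0.6061)(0.9236) = 0.5598
x = cos φ₁ sin φ₂ − sin φ₁ cos φ₂ cos Δλ = (0.5642)(0.3833) − (-0.8256)(0.9236)(0.7954) = 0.8228
θ = atan2(y, x) = 34.23°, so the bearing is 34°.

34°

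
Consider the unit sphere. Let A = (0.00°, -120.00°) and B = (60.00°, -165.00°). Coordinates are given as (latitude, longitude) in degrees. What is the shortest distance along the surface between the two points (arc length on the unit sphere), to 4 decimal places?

Let φ₁ = 0.0000 rad, φ₂ = 1.0472 rad, and Δλ = -0.7854 rad.
Haversine: a = sin²(Δφ/2) + cos φ₁ cos φ₂ sin²(Δλ/2) = 0.2500 + (1.0000)(0.5000)(0.1464) = 0.32322.
Central angle c = 2·arcsin(√a) = 1.20943 rad.
On the unit sphere the arc length equals the central angle: 1.2094.

1.2094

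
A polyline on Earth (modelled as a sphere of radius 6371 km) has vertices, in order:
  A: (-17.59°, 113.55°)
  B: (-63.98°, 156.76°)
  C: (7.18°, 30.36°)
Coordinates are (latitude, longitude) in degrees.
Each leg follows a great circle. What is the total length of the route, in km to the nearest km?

18520 km

Leg A→B: central angle 0.9565 rad, distance 6094.1 km.
Leg B→C: central angle 1.9505 rad, distance 12426.3 km.
Total: 6094.1 + 12426.3 ≈ 18520 km.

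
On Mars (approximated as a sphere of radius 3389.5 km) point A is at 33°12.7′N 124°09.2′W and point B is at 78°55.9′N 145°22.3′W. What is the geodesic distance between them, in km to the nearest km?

2756 km

Let φ₁ = 0.5797 rad, φ₂ = 1.3776 rad, and Δλ = -0.3703 rad.
Haversine: a = sin²(Δφ/2) + cos φ₁ cos φ₂ sin²(Δλ/2) = 0.1509 + (0.8367)(0.1920)(0.0339) = 0.15636.
Central angle c = 2·arcsin(√a) = 0.81306 rad.
Distance = R·c = 3389.5 × 0.8131 ≈ 2756 km.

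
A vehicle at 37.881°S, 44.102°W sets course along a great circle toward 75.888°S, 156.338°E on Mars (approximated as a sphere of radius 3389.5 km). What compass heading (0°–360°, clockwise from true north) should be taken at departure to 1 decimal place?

185.4°

Δλ = -159.560° = -2.7848 rad.
y = sin Δλ · cos φ₂ = (-0.3492)(0.2438) = -0.0851
x = cos φ₁ sin φ₂ − sin φ₁ cos φ₂ cos Δλ = (0.7893)(-0.9698) − (-0.6140)(0.2438)(-0.9370) = -0.9058
θ = atan2(y, x) = -174.63°; adding 360° gives 185.4°.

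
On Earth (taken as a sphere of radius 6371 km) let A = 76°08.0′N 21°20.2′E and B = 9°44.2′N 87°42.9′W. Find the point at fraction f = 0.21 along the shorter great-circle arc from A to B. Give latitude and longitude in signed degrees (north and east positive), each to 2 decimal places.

71.83°, -45.49°

The central angle between A and B is δ = 1.4836 rad.
With f = 0.21, the slerp weights are sin((1−f)δ)/sin δ = 0.9251 and sin(fδ)/sin δ = 0.3077.
Weighted sum of the unit vectors: (0.9251)·(0.2232,0.0872,0.9709) + (0.3077)·(0.0393,-0.9848,0.1691) = (0.2186, -0.2224, 0.9501).
Converting back: φ = atan2(z, √(x²+y²)) = 71.83°, λ = atan2(y, x) = -45.49°.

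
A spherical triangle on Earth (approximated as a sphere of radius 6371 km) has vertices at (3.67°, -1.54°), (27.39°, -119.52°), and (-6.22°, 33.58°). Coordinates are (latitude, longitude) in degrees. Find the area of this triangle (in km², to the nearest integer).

20792090 km²

Side lengths (central angles): a = 2.5626, b = 0.6359, c = 1.9674 rad; semiperimeter s = 2.5829.
By l'Huilier's theorem, tan(E/4) = √[tan(s/2) tan((s−a)/2) tan((s−b)/2) tan((s−c)/2)], giving spherical excess E = 0.5123 rad.
Area = E·R² = 0.5123 × (6371)² ≈ 20792090 km².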